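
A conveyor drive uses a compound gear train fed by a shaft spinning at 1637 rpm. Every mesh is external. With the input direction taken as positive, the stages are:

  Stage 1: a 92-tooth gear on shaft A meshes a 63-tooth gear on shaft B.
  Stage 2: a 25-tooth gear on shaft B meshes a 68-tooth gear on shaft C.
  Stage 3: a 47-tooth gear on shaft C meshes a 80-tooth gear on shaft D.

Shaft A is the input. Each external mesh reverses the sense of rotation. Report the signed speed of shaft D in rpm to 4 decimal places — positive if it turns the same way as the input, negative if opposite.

Stage 1 [92T→63T]: ω = 1637.0000×92/63 = 2390.5397 rpm, dir flips to −; running = −2390.5397
Stage 2 [25T→68T]: ω = 2390.5397×25/68 = 878.8749 rpm, dir flips to +; running = +878.8749
Stage 3 [47T→80T]: ω = 878.8749×47/80 = 516.3390 rpm, dir flips to −; running = −516.3390

-516.3390 rpm (opposite to input, |ω| = 516.3390 rpm)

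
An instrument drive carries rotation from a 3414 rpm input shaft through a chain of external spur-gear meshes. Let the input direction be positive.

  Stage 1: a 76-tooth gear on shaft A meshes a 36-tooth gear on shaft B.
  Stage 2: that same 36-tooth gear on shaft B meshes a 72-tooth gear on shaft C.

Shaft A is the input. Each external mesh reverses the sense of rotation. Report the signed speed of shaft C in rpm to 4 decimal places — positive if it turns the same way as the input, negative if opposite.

Stage 1 [76T→36T]: ω = 3414.0000×76/36 = 7207.3333 rpm, dir flips to −; running = −7207.3333
Stage 2 [36T→72T]: ω = 7207.3333×36/72 = 3603.6667 rpm, dir flips to +; running = +3603.6667

+3603.6667 rpm (same as input, |ω| = 3603.6667 rpm)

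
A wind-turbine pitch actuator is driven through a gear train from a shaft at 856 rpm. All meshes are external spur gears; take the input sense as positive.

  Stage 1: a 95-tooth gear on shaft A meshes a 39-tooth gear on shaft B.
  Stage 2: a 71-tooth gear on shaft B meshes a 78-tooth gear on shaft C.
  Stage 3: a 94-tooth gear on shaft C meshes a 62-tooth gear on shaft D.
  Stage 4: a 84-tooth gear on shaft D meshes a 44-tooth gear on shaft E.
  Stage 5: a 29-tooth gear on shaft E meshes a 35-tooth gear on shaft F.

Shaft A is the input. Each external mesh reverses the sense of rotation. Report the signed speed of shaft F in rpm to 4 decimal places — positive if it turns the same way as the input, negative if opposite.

-4551.8636 rpm (opposite to input, |ω| = 4551.8636 rpm)

Stage 1 [95T→39T]: ω = 856.0000×95/39 = 2085.1282 rpm, dir flips to −; running = −2085.1282
Stage 2 [71T→78T]: ω = 2085.1282×71/78 = 1898.0013 rpm, dir flips to +; running = +1898.0013
Stage 3 [94T→62T]: ω = 1898.0013×94/62 = 2877.6149 rpm, dir flips to −; running = −2877.6149
Stage 4 [84T→44T]: ω = 2877.6149×84/44 = 5493.6284 rpm, dir flips to +; running = +5493.6284
Stage 5 [29T→35T]: ω = 5493.6284×29/35 = 4551.8636 rpm, dir flips to −; running = −4551.8636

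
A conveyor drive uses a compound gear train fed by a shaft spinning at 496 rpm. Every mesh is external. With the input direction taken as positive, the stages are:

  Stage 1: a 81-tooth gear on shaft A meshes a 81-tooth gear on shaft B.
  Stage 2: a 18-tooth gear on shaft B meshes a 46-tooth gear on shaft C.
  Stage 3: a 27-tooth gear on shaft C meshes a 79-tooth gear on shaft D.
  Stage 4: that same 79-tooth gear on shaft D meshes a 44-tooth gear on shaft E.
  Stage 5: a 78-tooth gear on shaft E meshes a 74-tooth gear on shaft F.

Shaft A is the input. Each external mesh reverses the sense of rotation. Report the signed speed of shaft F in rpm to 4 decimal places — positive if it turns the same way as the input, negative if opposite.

Stage 1 [81T→81T]: ω = 496.0000×81/81 = 496.0000 rpm, dir flips to −; running = −496.0000
Stage 2 [18T→46T]: ω = 496.0000×18/46 = 194.0870 rpm, dir flips to +; running = +194.0870
Stage 3 [27T→79T]: ω = 194.0870×27/79 = 66.3335 rpm, dir flips to −; running = −66.3335
Stage 4 [79T→44T]: ω = 66.3335×79/44 = 119.0988 rpm, dir flips to +; running = +119.0988
Stage 5 [78T→74T]: ω = 119.0988×78/74 = 125.5366 rpm, dir flips to −; running = −125.5366

-125.5366 rpm (opposite to input, |ω| = 125.5366 rpm)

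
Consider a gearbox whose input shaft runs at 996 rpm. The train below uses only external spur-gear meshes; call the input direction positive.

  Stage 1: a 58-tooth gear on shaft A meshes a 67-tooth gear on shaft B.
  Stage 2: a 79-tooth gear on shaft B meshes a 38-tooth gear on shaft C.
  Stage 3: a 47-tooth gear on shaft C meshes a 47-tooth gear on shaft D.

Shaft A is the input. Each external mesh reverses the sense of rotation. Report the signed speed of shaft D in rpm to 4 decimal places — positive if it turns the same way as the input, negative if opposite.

Stage 1 [58T→67T]: ω = 996.0000×58/67 = 862.2090 rpm, dir flips to −; running = −862.2090
Stage 2 [79T→38T]: ω = 862.2090×79/38 = 1792.4870 rpm, dir flips to +; running = +1792.4870
Stage 3 [47T→47T]: ω = 1792.4870×47/47 = 1792.4870 rpm, dir flips to −; running = −1792.4870

-1792.4870 rpm (opposite to input, |ω| = 1792.4870 rpm)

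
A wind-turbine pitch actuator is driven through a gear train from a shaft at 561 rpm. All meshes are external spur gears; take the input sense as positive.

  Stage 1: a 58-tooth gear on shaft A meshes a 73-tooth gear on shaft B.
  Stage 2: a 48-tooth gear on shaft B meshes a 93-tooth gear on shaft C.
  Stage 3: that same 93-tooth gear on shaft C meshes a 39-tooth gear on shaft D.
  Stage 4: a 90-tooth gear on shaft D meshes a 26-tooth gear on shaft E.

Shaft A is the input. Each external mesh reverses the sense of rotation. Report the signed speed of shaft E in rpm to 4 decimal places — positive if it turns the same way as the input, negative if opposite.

+1898.9511 rpm (same as input, |ω| = 1898.9511 rpm)

Stage 1 [58T→73T]: ω = 561.0000×58/73 = 445.7260 rpm, dir flips to −; running = −445.7260
Stage 2 [48T→93T]: ω = 445.7260×48/93 = 230.0521 rpm, dir flips to +; running = +230.0521
Stage 3 [93T→39T]: ω = 230.0521×93/39 = 548.5859 rpm, dir flips to −; running = −548.5859
Stage 4 [90T→26T]: ω = 548.5859×90/26 = 1898.9511 rpm, dir flips to +; running = +1898.9511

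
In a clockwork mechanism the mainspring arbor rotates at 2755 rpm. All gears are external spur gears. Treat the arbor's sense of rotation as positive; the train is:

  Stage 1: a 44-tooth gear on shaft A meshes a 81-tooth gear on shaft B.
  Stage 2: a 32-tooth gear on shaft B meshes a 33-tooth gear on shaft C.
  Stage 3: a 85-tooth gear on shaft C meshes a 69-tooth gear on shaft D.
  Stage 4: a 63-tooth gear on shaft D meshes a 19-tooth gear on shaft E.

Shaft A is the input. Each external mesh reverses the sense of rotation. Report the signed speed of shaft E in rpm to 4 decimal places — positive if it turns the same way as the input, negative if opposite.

Stage 1 [44T→81T]: ω = 2755.0000×44/81 = 1496.5432 rpm, dir flips to −; running = −1496.5432
Stage 2 [32T→33T]: ω = 1496.5432×32/33 = 1451.1934 rpm, dir flips to +; running = +1451.1934
Stage 3 [85T→69T]: ω = 1451.1934×85/69 = 1787.7020 rpm, dir flips to −; running = −1787.7020
Stage 4 [63T→19T]: ω = 1787.7020×63/19 = 5927.6436 rpm, dir flips to +; running = +5927.6436

+5927.6436 rpm (same as input, |ω| = 5927.6436 rpm)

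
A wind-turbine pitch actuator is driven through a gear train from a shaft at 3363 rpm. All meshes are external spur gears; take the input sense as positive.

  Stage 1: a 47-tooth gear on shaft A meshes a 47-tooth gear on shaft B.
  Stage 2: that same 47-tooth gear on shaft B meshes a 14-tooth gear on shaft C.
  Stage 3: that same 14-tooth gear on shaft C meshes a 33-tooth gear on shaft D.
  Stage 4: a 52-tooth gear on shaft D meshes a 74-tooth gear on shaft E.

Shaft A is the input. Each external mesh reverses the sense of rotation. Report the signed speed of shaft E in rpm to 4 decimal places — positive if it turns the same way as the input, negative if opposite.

+3365.7543 rpm (same as input, |ω| = 3365.7543 rpm)

Stage 1 [47T→47T]: ω = 3363.0000×47/47 = 3363.0000 rpm, dir flips to −; running = −3363.0000
Stage 2 [47T→14T]: ω = 3363.0000×47/14 = 11290.0714 rpm, dir flips to +; running = +11290.0714
Stage 3 [14T→33T]: ω = 11290.0714×14/33 = 4789.7273 rpm, dir flips to −; running = −4789.7273
Stage 4 [52T→74T]: ω = 4789.7273×52/74 = 3365.7543 rpm, dir flips to +; running = +3365.7543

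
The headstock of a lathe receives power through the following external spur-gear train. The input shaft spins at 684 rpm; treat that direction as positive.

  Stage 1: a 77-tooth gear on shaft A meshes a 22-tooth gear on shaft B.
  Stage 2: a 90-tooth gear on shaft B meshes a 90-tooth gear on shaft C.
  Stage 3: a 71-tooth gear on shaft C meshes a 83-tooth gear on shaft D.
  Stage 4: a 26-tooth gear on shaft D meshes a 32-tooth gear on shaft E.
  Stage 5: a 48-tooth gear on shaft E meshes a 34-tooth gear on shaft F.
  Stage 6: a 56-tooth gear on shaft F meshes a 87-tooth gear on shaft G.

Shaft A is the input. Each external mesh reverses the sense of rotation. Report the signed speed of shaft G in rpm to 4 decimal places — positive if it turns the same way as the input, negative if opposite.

+1512.0246 rpm (same as input, |ω| = 1512.0246 rpm)

Stage 1 [77T→22T]: ω = 684.0000×77/22 = 2394.0000 rpm, dir flips to −; running = −2394.0000
Stage 2 [90T→90T]: ω = 2394.0000×90/90 = 2394.0000 rpm, dir flips to +; running = +2394.0000
Stage 3 [71T→83T]: ω = 2394.0000×71/83 = 2047.8795 rpm, dir flips to −; running = −2047.8795
Stage 4 [26T→32T]: ω = 2047.8795×26/32 = 1663.9021 rpm, dir flips to +; running = +1663.9021
Stage 5 [48T→34T]: ω = 1663.9021×48/34 = 2349.0383 rpm, dir flips to −; running = −2349.0383
Stage 6 [56T→87T]: ω = 2349.0383×56/87 = 1512.0246 rpm, dir flips to +; running = +1512.0246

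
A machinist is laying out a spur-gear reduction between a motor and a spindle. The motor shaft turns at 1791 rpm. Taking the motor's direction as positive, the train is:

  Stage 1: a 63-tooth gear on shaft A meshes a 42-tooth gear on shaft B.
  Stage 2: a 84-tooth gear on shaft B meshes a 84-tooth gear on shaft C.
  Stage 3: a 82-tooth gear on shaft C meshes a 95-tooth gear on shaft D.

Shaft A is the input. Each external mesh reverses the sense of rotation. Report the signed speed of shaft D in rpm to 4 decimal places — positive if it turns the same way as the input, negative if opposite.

Stage 1 [63T→42T]: ω = 1791.0000×63/42 = 2686.5000 rpm, dir flips to −; running = −2686.5000
Stage 2 [84T→84T]: ω = 2686.5000×84/84 = 2686.5000 rpm, dir flips to +; running = +2686.5000
Stage 3 [82T→95T]: ω = 2686.5000×82/95 = 2318.8737 rpm, dir flips to −; running = −2318.8737

-2318.8737 rpm (opposite to input, |ω| = 2318.8737 rpm)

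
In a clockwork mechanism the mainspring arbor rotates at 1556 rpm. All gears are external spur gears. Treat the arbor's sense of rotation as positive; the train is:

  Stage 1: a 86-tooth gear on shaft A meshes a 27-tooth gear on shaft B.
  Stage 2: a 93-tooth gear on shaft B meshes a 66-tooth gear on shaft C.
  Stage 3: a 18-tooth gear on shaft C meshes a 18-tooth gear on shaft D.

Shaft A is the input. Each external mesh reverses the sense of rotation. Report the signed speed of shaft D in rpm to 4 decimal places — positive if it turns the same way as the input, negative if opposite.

-6983.6633 rpm (opposite to input, |ω| = 6983.6633 rpm)

Stage 1 [86T→27T]: ω = 1556.0000×86/27 = 4956.1481 rpm, dir flips to −; running = −4956.1481
Stage 2 [93T→66T]: ω = 4956.1481×93/66 = 6983.6633 rpm, dir flips to +; running = +6983.6633
Stage 3 [18T→18T]: ω = 6983.6633×18/18 = 6983.6633 rpm, dir flips to −; running = −6983.6633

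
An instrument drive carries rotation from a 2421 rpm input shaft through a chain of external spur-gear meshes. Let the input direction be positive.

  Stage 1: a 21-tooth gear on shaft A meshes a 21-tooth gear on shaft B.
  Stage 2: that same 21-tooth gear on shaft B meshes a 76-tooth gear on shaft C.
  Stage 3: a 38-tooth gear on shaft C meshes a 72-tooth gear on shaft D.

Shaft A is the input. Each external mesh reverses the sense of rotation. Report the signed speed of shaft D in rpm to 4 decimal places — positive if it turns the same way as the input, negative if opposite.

-353.0625 rpm (opposite to input, |ω| = 353.0625 rpm)

Stage 1 [21T→21T]: ω = 2421.0000×21/21 = 2421.0000 rpm, dir flips to −; running = −2421.0000
Stage 2 [21T→76T]: ω = 2421.0000×21/76 = 668.9605 rpm, dir flips to +; running = +668.9605
Stage 3 [38T→72T]: ω = 668.9605×38/72 = 353.0625 rpm, dir flips to −; running = −353.0625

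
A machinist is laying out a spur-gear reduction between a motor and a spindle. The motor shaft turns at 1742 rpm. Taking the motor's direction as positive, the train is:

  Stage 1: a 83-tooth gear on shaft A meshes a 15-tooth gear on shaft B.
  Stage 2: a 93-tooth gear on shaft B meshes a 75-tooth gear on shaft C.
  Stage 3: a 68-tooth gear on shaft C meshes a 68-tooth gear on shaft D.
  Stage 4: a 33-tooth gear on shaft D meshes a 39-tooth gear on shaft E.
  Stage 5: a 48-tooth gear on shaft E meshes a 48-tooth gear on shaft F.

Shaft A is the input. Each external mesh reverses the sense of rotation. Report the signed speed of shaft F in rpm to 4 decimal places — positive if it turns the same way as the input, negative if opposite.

-10113.6053 rpm (opposite to input, |ω| = 10113.6053 rpm)

Stage 1 [83T→15T]: ω = 1742.0000×83/15 = 9639.0667 rpm, dir flips to −; running = −9639.0667
Stage 2 [93T→75T]: ω = 9639.0667×93/75 = 11952.4427 rpm, dir flips to +; running = +11952.4427
Stage 3 [68T→68T]: ω = 11952.4427×68/68 = 11952.4427 rpm, dir flips to −; running = −11952.4427
Stage 4 [33T→39T]: ω = 11952.4427×33/39 = 10113.6053 rpm, dir flips to +; running = +10113.6053
Stage 5 [48T→48T]: ω = 10113.6053×48/48 = 10113.6053 rpm, dir flips to −; running = −10113.6053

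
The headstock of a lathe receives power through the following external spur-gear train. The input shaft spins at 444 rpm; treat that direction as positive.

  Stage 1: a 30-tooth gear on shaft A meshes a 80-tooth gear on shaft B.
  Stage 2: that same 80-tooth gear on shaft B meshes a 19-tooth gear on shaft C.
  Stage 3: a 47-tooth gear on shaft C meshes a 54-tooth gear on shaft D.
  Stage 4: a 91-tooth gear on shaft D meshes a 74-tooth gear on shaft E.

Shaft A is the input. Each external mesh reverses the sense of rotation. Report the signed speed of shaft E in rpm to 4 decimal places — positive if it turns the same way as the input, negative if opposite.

+750.3509 rpm (same as input, |ω| = 750.3509 rpm)

Stage 1 [30T→80T]: ω = 444.0000×30/80 = 166.5000 rpm, dir flips to −; running = −166.5000
Stage 2 [80T→19T]: ω = 166.5000×80/19 = 701.0526 rpm, dir flips to +; running = +701.0526
Stage 3 [47T→54T]: ω = 701.0526×47/54 = 610.1754 rpm, dir flips to −; running = −610.1754
Stage 4 [91T→74T]: ω = 610.1754×91/74 = 750.3509 rpm, dir flips to +; running = +750.3509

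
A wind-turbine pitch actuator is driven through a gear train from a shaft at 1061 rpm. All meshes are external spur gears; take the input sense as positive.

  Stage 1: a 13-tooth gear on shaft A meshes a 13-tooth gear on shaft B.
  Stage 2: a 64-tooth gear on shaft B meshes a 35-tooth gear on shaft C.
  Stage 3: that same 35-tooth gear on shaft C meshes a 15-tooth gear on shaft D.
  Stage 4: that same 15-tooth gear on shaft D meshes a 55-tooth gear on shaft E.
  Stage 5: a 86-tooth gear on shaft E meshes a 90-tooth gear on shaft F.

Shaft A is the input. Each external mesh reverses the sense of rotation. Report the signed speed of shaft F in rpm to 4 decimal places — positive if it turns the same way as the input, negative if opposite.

Stage 1 [13T→13T]: ω = 1061.0000×13/13 = 1061.0000 rpm, dir flips to −; running = −1061.0000
Stage 2 [64T→35T]: ω = 1061.0000×64/35 = 1940.1143 rpm, dir flips to +; running = +1940.1143
Stage 3 [35T→15T]: ω = 1940.1143×35/15 = 4526.9333 rpm, dir flips to −; running = −4526.9333
Stage 4 [15T→55T]: ω = 4526.9333×15/55 = 1234.6182 rpm, dir flips to +; running = +1234.6182
Stage 5 [86T→90T]: ω = 1234.6182×86/90 = 1179.7463 rpm, dir flips to −; running = −1179.7463

-1179.7463 rpm (opposite to input, |ω| = 1179.7463 rpm)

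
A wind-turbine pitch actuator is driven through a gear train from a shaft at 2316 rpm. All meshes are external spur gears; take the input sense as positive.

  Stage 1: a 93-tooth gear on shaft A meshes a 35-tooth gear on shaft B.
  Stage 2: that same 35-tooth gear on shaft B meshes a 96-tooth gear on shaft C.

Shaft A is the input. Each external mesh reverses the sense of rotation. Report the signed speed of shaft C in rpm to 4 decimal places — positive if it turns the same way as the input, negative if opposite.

+2243.6250 rpm (same as input, |ω| = 2243.6250 rpm)

Stage 1 [93T→35T]: ω = 2316.0000×93/35 = 6153.9429 rpm, dir flips to −; running = −6153.9429
Stage 2 [35T→96T]: ω = 6153.9429×35/96 = 2243.6250 rpm, dir flips to +; running = +2243.6250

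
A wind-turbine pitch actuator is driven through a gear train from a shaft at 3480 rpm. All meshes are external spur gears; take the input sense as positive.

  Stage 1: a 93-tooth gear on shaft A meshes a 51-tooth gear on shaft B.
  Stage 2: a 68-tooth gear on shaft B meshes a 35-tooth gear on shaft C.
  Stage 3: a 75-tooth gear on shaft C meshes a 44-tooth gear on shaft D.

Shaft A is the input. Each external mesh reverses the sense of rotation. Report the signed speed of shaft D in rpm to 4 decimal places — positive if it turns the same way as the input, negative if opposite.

-21015.5844 rpm (opposite to input, |ω| = 21015.5844 rpm)

Stage 1 [93T→51T]: ω = 3480.0000×93/51 = 6345.8824 rpm, dir flips to −; running = −6345.8824
Stage 2 [68T→35T]: ω = 6345.8824×68/35 = 12329.1429 rpm, dir flips to +; running = +12329.1429
Stage 3 [75T→44T]: ω = 12329.1429×75/44 = 21015.5844 rpm, dir flips to −; running = −21015.5844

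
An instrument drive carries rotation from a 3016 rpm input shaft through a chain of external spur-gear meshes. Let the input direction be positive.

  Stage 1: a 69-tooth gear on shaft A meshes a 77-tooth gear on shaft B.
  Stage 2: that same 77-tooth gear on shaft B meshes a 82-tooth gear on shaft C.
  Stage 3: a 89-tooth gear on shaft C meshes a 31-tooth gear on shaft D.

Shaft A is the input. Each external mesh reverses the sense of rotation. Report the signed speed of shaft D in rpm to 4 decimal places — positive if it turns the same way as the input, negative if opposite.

-7286.0960 rpm (opposite to input, |ω| = 7286.0960 rpm)

Stage 1 [69T→77T]: ω = 3016.0000×69/77 = 2702.6494 rpm, dir flips to −; running = −2702.6494
Stage 2 [77T→82T]: ω = 2702.6494×77/82 = 2537.8537 rpm, dir flips to +; running = +2537.8537
Stage 3 [89T→31T]: ω = 2537.8537×89/31 = 7286.0960 rpm, dir flips to −; running = −7286.0960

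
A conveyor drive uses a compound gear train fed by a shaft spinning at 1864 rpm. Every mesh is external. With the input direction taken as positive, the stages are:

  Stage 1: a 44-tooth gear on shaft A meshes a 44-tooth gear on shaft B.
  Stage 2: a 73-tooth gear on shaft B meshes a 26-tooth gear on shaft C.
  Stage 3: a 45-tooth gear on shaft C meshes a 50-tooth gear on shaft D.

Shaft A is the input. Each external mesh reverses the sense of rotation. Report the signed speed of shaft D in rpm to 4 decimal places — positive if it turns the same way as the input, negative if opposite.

Stage 1 [44T→44T]: ω = 1864.0000×44/44 = 1864.0000 rpm, dir flips to −; running = −1864.0000
Stage 2 [73T→26T]: ω = 1864.0000×73/26 = 5233.5385 rpm, dir flips to +; running = +5233.5385
Stage 3 [45T→50T]: ω = 5233.5385×45/50 = 4710.1846 rpm, dir flips to −; running = −4710.1846

-4710.1846 rpm (opposite to input, |ω| = 4710.1846 rpm)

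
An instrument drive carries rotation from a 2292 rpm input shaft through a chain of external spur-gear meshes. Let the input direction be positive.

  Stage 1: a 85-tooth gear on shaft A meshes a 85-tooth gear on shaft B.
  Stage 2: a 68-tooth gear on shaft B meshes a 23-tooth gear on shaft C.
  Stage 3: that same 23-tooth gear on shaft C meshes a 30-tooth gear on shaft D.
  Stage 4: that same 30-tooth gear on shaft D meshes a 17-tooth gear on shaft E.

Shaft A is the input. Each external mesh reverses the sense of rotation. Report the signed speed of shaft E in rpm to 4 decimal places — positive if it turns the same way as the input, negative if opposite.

Stage 1 [85T→85T]: ω = 2292.0000×85/85 = 2292.0000 rpm, dir flips to −; running = −2292.0000
Stage 2 [68T→23T]: ω = 2292.0000×68/23 = 6776.3478 rpm, dir flips to +; running = +6776.3478
Stage 3 [23T→30T]: ω = 6776.3478×23/30 = 5195.2000 rpm, dir flips to −; running = −5195.2000
Stage 4 [30T→17T]: ω = 5195.2000×30/17 = 9168.0000 rpm, dir flips to +; running = +9168.0000

+9168.0000 rpm (same as input, |ω| = 9168.0000 rpm)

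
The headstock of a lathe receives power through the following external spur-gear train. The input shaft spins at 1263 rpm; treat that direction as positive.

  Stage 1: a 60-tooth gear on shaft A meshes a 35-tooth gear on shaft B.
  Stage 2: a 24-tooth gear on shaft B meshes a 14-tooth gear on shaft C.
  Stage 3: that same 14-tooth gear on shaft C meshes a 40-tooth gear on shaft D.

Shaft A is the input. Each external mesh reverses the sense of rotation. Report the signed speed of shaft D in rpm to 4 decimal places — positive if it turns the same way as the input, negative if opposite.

Stage 1 [60T→35T]: ω = 1263.0000×60/35 = 2165.1429 rpm, dir flips to −; running = −2165.1429
Stage 2 [24T→14T]: ω = 2165.1429×24/14 = 3711.6735 rpm, dir flips to +; running = +3711.6735
Stage 3 [14T→40T]: ω = 3711.6735×14/40 = 1299.0857 rpm, dir flips to −; running = −1299.0857

-1299.0857 rpm (opposite to input, |ω| = 1299.0857 rpm)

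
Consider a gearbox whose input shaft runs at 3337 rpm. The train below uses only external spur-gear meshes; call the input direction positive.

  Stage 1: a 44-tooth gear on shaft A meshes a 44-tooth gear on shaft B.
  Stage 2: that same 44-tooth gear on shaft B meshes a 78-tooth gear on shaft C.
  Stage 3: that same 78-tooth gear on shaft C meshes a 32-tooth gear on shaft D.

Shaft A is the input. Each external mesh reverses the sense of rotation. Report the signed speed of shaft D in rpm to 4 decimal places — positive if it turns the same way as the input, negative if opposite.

Stage 1 [44T→44T]: ω = 3337.0000×44/44 = 3337.0000 rpm, dir flips to −; running = −3337.0000
Stage 2 [44T→78T]: ω = 3337.0000×44/78 = 1882.4103 rpm, dir flips to +; running = +1882.4103
Stage 3 [78T→32T]: ω = 1882.4103×78/32 = 4588.3750 rpm, dir flips to −; running = −4588.3750

-4588.3750 rpm (opposite to input, |ω| = 4588.3750 rpm)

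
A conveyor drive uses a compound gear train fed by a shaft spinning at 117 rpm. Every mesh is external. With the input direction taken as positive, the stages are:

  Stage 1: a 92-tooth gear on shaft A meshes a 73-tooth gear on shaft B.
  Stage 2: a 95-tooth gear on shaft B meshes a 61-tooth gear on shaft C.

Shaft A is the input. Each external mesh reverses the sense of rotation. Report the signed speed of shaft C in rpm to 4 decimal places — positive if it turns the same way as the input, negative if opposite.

Stage 1 [92T→73T]: ω = 117.0000×92/73 = 147.4521 rpm, dir flips to −; running = −147.4521
Stage 2 [95T→61T]: ω = 147.4521×95/61 = 229.6384 rpm, dir flips to +; running = +229.6384

+229.6384 rpm (same as input, |ω| = 229.6384 rpm)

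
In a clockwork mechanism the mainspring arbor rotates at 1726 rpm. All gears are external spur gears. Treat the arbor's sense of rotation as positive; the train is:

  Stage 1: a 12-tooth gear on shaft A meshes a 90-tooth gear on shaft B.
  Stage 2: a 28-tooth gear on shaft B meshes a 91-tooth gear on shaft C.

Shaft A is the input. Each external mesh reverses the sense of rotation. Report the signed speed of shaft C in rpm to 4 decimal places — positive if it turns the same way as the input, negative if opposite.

Stage 1 [12T→90T]: ω = 1726.0000×12/90 = 230.1333 rpm, dir flips to −; running = −230.1333
Stage 2 [28T→91T]: ω = 230.1333×28/91 = 70.8103 rpm, dir flips to +; running = +70.8103

+70.8103 rpm (same as input, |ω| = 70.8103 rpm)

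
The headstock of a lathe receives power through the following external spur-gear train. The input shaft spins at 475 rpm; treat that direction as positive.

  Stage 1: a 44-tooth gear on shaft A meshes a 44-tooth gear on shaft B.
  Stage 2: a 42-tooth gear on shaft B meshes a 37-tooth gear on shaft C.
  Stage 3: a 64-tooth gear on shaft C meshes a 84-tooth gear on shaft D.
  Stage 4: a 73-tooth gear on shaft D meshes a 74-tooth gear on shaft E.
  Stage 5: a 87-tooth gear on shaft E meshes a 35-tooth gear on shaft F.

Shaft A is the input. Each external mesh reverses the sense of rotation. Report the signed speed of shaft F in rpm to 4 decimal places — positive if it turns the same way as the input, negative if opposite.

-1007.3589 rpm (opposite to input, |ω| = 1007.3589 rpm)

Stage 1 [44T→44T]: ω = 475.0000×44/44 = 475.0000 rpm, dir flips to −; running = −475.0000
Stage 2 [42T→37T]: ω = 475.0000×42/37 = 539.1892 rpm, dir flips to +; running = +539.1892
Stage 3 [64T→84T]: ω = 539.1892×64/84 = 410.8108 rpm, dir flips to −; running = −410.8108
Stage 4 [73T→74T]: ω = 410.8108×73/74 = 405.2593 rpm, dir flips to +; running = +405.2593
Stage 5 [87T→35T]: ω = 405.2593×87/35 = 1007.3589 rpm, dir flips to −; running = −1007.3589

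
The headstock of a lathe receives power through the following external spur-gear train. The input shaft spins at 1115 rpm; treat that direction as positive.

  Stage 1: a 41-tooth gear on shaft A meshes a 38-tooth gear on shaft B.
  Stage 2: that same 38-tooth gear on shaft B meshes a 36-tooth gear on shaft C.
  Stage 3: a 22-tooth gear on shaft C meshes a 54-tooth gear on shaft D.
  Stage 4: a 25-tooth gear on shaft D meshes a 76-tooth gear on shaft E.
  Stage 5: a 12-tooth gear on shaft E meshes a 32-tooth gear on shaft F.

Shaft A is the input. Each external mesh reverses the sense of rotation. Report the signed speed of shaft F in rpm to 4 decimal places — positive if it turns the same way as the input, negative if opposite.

-63.8179 rpm (opposite to input, |ω| = 63.8179 rpm)

Stage 1 [41T→38T]: ω = 1115.0000×41/38 = 1203.0263 rpm, dir flips to −; running = −1203.0263
Stage 2 [38T→36T]: ω = 1203.0263×38/36 = 1269.8611 rpm, dir flips to +; running = +1269.8611
Stage 3 [22T→54T]: ω = 1269.8611×22/54 = 517.3508 rpm, dir flips to −; running = −517.3508
Stage 4 [25T→76T]: ω = 517.3508×25/76 = 170.1812 rpm, dir flips to +; running = +170.1812
Stage 5 [12T→32T]: ω = 170.1812×12/32 = 63.8179 rpm, dir flips to −; running = −63.8179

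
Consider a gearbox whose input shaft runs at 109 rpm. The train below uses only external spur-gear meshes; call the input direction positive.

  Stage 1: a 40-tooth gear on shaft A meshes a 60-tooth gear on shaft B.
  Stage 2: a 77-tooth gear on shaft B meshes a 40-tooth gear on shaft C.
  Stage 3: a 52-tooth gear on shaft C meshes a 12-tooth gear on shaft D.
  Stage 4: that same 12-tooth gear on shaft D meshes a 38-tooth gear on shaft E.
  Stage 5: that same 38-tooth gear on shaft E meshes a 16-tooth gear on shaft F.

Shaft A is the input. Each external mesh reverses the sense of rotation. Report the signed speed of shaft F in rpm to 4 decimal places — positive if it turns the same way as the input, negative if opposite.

Stage 1 [40T→60T]: ω = 109.0000×40/60 = 72.6667 rpm, dir flips to −; running = −72.6667
Stage 2 [77T→40T]: ω = 72.6667×77/40 = 139.8833 rpm, dir flips to +; running = +139.8833
Stage 3 [52T→12T]: ω = 139.8833×52/12 = 606.1611 rpm, dir flips to −; running = −606.1611
Stage 4 [12T→38T]: ω = 606.1611×12/38 = 191.4193 rpm, dir flips to +; running = +191.4193
Stage 5 [38T→16T]: ω = 191.4193×38/16 = 454.6208 rpm, dir flips to −; running = −454.6208

-454.6208 rpm (opposite to input, |ω| = 454.6208 rpm)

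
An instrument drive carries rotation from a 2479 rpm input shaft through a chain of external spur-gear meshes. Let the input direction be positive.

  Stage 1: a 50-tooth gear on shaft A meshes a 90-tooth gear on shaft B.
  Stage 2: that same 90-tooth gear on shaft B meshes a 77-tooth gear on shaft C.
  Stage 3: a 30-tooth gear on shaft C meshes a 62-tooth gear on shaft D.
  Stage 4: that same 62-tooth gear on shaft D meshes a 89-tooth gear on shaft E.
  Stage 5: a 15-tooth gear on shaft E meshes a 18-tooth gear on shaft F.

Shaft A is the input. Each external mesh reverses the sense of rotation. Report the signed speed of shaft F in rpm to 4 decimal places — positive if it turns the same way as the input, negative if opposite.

-452.1742 rpm (opposite to input, |ω| = 452.1742 rpm)

Stage 1 [50T→90T]: ω = 2479.0000×50/90 = 1377.2222 rpm, dir flips to −; running = −1377.2222
Stage 2 [90T→77T]: ω = 1377.2222×90/77 = 1609.7403 rpm, dir flips to +; running = +1609.7403
Stage 3 [30T→62T]: ω = 1609.7403×30/62 = 778.9066 rpm, dir flips to −; running = −778.9066
Stage 4 [62T→89T]: ω = 778.9066×62/89 = 542.6091 rpm, dir flips to +; running = +542.6091
Stage 5 [15T→18T]: ω = 542.6091×15/18 = 452.1742 rpm, dir flips to −; running = −452.1742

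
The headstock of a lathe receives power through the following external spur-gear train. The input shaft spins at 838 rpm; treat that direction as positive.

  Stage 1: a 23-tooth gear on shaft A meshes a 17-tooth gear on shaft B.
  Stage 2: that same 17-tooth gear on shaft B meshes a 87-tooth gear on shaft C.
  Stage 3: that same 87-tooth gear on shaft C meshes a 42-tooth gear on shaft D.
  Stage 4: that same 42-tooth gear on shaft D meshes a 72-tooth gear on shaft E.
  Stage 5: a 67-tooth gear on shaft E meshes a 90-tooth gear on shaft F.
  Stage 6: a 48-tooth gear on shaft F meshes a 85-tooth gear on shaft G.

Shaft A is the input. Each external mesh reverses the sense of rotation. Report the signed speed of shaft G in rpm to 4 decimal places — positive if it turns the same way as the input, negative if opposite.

Stage 1 [23T→17T]: ω = 838.0000×23/17 = 1133.7647 rpm, dir flips to −; running = −1133.7647
Stage 2 [17T→87T]: ω = 1133.7647×17/87 = 221.5402 rpm, dir flips to +; running = +221.5402
Stage 3 [87T→42T]: ω = 221.5402×87/42 = 458.9048 rpm, dir flips to −; running = −458.9048
Stage 4 [42T→72T]: ω = 458.9048×42/72 = 267.6944 rpm, dir flips to +; running = +267.6944
Stage 5 [67T→90T]: ω = 267.6944×67/90 = 199.2836 rpm, dir flips to −; running = −199.2836
Stage 6 [48T→85T]: ω = 199.2836×48/85 = 112.5366 rpm, dir flips to +; running = +112.5366

+112.5366 rpm (same as input, |ω| = 112.5366 rpm)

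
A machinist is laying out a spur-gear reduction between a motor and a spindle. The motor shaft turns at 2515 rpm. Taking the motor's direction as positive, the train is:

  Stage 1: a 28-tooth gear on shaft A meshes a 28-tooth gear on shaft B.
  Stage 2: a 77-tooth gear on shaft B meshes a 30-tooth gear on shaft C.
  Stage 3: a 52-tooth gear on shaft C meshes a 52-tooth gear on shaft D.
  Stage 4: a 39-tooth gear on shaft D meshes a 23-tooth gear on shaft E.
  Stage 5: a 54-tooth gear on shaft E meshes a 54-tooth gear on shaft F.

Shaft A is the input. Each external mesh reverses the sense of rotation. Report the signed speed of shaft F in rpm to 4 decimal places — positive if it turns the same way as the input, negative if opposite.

Stage 1 [28T→28T]: ω = 2515.0000×28/28 = 2515.0000 rpm, dir flips to −; running = −2515.0000
Stage 2 [77T→30T]: ω = 2515.0000×77/30 = 6455.1667 rpm, dir flips to +; running = +6455.1667
Stage 3 [52T→52T]: ω = 6455.1667×52/52 = 6455.1667 rpm, dir flips to −; running = −6455.1667
Stage 4 [39T→23T]: ω = 6455.1667×39/23 = 10945.7174 rpm, dir flips to +; running = +10945.7174
Stage 5 [54T→54T]: ω = 10945.7174×54/54 = 10945.7174 rpm, dir flips to −; running = −10945.7174

-10945.7174 rpm (opposite to input, |ω| = 10945.7174 rpm)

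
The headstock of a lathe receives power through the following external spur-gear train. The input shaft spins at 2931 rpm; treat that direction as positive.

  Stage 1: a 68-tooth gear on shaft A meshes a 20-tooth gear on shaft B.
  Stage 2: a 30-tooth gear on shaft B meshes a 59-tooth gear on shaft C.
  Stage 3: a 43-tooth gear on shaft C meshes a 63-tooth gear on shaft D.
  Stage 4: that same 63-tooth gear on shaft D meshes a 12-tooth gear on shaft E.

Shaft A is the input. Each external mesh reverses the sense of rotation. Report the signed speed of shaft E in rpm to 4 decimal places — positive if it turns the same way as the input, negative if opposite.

+18157.2966 rpm (same as input, |ω| = 18157.2966 rpm)

Stage 1 [68T→20T]: ω = 2931.0000×68/20 = 9965.4000 rpm, dir flips to −; running = −9965.4000
Stage 2 [30T→59T]: ω = 9965.4000×30/59 = 5067.1525 rpm, dir flips to +; running = +5067.1525
Stage 3 [43T→63T]: ω = 5067.1525×43/63 = 3458.5327 rpm, dir flips to −; running = −3458.5327
Stage 4 [63T→12T]: ω = 3458.5327×63/12 = 18157.2966 rpm, dir flips to +; running = +18157.2966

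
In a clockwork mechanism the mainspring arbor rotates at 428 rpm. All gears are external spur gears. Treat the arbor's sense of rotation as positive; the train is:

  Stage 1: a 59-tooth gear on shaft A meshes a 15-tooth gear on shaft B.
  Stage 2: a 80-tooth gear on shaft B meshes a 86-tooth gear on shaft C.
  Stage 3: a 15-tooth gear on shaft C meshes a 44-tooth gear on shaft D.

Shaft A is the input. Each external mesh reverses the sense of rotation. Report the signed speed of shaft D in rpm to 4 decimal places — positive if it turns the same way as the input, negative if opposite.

Stage 1 [59T→15T]: ω = 428.0000×59/15 = 1683.4667 rpm, dir flips to −; running = −1683.4667
Stage 2 [80T→86T]: ω = 1683.4667×80/86 = 1566.0155 rpm, dir flips to +; running = +1566.0155
Stage 3 [15T→44T]: ω = 1566.0155×15/44 = 533.8689 rpm, dir flips to −; running = −533.8689

-533.8689 rpm (opposite to input, |ω| = 533.8689 rpm)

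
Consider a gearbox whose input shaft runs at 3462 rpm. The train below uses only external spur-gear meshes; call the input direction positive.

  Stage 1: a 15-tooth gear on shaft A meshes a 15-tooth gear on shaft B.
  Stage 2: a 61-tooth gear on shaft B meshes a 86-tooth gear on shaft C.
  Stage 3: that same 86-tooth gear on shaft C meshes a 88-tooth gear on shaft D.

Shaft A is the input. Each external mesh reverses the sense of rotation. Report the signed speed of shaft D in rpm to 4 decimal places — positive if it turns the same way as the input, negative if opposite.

-2399.7955 rpm (opposite to input, |ω| = 2399.7955 rpm)

Stage 1 [15T→15T]: ω = 3462.0000×15/15 = 3462.0000 rpm, dir flips to −; running = −3462.0000
Stage 2 [61T→86T]: ω = 3462.0000×61/86 = 2455.6047 rpm, dir flips to +; running = +2455.6047
Stage 3 [86T→88T]: ω = 2455.6047×86/88 = 2399.7955 rpm, dir flips to −; running = −2399.7955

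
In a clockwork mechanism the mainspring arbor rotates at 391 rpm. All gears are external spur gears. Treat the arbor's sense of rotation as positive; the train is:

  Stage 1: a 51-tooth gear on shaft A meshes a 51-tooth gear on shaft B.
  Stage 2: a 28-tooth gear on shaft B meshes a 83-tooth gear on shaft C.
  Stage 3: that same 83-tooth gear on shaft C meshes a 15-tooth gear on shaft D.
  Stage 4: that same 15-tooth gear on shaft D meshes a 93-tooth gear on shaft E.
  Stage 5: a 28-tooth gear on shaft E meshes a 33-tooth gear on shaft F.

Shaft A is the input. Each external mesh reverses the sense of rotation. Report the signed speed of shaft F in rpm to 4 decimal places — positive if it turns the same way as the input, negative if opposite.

Stage 1 [51T→51T]: ω = 391.0000×51/51 = 391.0000 rpm, dir flips to −; running = −391.0000
Stage 2 [28T→83T]: ω = 391.0000×28/83 = 131.9036 rpm, dir flips to +; running = +131.9036
Stage 3 [83T→15T]: ω = 131.9036×83/15 = 729.8667 rpm, dir flips to −; running = −729.8667
Stage 4 [15T→93T]: ω = 729.8667×15/93 = 117.7204 rpm, dir flips to +; running = +117.7204
Stage 5 [28T→33T]: ω = 117.7204×28/33 = 99.8840 rpm, dir flips to −; running = −99.8840

-99.8840 rpm (opposite to input, |ω| = 99.8840 rpm)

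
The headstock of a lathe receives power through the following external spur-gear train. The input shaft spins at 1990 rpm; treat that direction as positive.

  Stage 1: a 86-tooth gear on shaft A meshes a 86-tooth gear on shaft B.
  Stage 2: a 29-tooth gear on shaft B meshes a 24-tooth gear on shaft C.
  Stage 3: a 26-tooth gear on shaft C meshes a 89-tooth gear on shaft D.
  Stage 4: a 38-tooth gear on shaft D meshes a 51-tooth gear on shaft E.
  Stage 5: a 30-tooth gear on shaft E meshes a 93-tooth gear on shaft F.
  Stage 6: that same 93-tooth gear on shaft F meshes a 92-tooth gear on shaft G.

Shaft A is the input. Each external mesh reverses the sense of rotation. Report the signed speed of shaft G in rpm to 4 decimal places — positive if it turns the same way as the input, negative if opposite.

+170.6750 rpm (same as input, |ω| = 170.6750 rpm)

Stage 1 [86T→86T]: ω = 1990.0000×86/86 = 1990.0000 rpm, dir flips to −; running = −1990.0000
Stage 2 [29T→24T]: ω = 1990.0000×29/24 = 2404.5833 rpm, dir flips to +; running = +2404.5833
Stage 3 [26T→89T]: ω = 2404.5833×26/89 = 702.4625 rpm, dir flips to −; running = −702.4625
Stage 4 [38T→51T]: ω = 702.4625×38/51 = 523.4035 rpm, dir flips to +; running = +523.4035
Stage 5 [30T→93T]: ω = 523.4035×30/93 = 168.8398 rpm, dir flips to −; running = −168.8398
Stage 6 [93T→92T]: ω = 168.8398×93/92 = 170.6750 rpm, dir flips to +; running = +170.6750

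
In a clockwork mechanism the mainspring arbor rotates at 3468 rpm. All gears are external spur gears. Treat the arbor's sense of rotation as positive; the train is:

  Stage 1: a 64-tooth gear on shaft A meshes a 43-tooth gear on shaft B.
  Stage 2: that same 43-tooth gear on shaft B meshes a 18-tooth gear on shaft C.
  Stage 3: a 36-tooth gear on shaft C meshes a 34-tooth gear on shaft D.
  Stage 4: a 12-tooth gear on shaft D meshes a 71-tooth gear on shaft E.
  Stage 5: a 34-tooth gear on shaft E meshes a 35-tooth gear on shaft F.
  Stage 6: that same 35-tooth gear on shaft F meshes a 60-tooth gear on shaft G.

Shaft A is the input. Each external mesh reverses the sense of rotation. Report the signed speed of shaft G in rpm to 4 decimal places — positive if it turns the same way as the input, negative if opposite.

+1250.4338 rpm (same as input, |ω| = 1250.4338 rpm)

Stage 1 [64T→43T]: ω = 3468.0000×64/43 = 5161.6744 rpm, dir flips to −; running = −5161.6744
Stage 2 [43T→18T]: ω = 5161.6744×43/18 = 12330.6667 rpm, dir flips to +; running = +12330.6667
Stage 3 [36T→34T]: ω = 12330.6667×36/34 = 13056.0000 rpm, dir flips to −; running = −13056.0000
Stage 4 [12T→71T]: ω = 13056.0000×12/71 = 2206.6479 rpm, dir flips to +; running = +2206.6479
Stage 5 [34T→35T]: ω = 2206.6479×34/35 = 2143.6008 rpm, dir flips to −; running = −2143.6008
Stage 6 [35T→60T]: ω = 2143.6008×35/60 = 1250.4338 rpm, dir flips to +; running = +1250.4338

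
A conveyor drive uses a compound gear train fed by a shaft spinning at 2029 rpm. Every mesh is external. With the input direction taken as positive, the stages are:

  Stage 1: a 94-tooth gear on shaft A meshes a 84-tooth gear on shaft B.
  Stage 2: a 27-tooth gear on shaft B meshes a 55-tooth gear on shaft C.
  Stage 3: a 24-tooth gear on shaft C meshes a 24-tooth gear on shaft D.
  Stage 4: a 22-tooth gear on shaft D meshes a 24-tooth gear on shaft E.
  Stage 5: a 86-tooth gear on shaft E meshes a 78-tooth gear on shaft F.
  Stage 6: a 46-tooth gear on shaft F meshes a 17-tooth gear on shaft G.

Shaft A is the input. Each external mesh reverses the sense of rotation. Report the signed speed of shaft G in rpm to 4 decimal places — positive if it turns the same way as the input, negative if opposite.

+3048.2872 rpm (same as input, |ω| = 3048.2872 rpm)

Stage 1 [94T→84T]: ω = 2029.0000×94/84 = 2270.5476 rpm, dir flips to −; running = −2270.5476
Stage 2 [27T→55T]: ω = 2270.5476×27/55 = 1114.6325 rpm, dir flips to +; running = +1114.6325
Stage 3 [24T→24T]: ω = 1114.6325×24/24 = 1114.6325 rpm, dir flips to −; running = −1114.6325
Stage 4 [22T→24T]: ω = 1114.6325×22/24 = 1021.7464 rpm, dir flips to +; running = +1021.7464
Stage 5 [86T→78T]: ω = 1021.7464×86/78 = 1126.5409 rpm, dir flips to −; running = −1126.5409
Stage 6 [46T→17T]: ω = 1126.5409×46/17 = 3048.2872 rpm, dir flips to +; running = +3048.2872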